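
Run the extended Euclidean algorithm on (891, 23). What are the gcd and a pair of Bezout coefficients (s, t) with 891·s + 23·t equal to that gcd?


Euclidean algorithm on (891, 23) — divide until remainder is 0:
  891 = 38 · 23 + 17
  23 = 1 · 17 + 6
  17 = 2 · 6 + 5
  6 = 1 · 5 + 1
  5 = 5 · 1 + 0
gcd(891, 23) = 1.
Track Bezout coefficients alongside the remainders: start with r₀ = 891 = a·1 + b·0 (s = 1, t = 0) and r₁ = 23 = a·0 + b·1 (s = 0, t = 1); each new remainder r_{k+1} = r_{k-1} − q_k·r_k inherits s_{k+1} = s_{k-1} − q_k·s_k, t_{k+1} = t_{k-1} − q_k·t_k, so r_k = a·s_k + b·t_k at every step:
  q = 38: r = 17, s = 1 − 38·0 = 1, t = 0 − 38·1 = -38  (check: 891·1 + 23·(-38) = 17)
  q = 1: r = 6, s = 0 − 1·1 = -1, t = 1 − 1·(-38) = 39  (check: 891·(-1) + 23·39 = 6)
  q = 2: r = 5, s = 1 − 2·(-1) = 3, t = -38 − 2·39 = -116  (check: 891·3 + 23·(-116) = 5)
  q = 1: r = 1, s = -1 − 1·3 = -4, t = 39 − 1·(-116) = 155  (check: 891·(-4) + 23·155 = 1)
The row with r = 1 (the gcd) gives the Bezout coefficients s = -4, t = 155.
Result: 891 · (-4) + 23 · (155) = 1.

gcd(891, 23) = 1; s = -4, t = 155 (check: 891·(-4) + 23·155 = 1).


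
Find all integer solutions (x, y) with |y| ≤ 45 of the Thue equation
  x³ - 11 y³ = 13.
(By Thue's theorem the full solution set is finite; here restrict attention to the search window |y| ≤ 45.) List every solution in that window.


The equation is x³ - 11y³ = 13. For fixed y, x³ = 11·y³ + 13, so a solution requires the RHS to be a perfect cube.
Strategy: iterate y from -45 to 45, compute RHS = 11·y³ + 13, and check whether it is a (positive or negative) perfect cube.
Check small values of y:
  y = 0: RHS = 13 is not a perfect cube.
  y = 1: RHS = 24 is not a perfect cube.
  y = -1: RHS = 2 is not a perfect cube.
  y = 2: RHS = 101 is not a perfect cube.
  y = -2: RHS = -75 is not a perfect cube.
  y = 3: RHS = 310 is not a perfect cube.
  y = -3: RHS = -284 is not a perfect cube.
Continuing the search up to |y| = 45 finds no solutions either.
No (x, y) in the scanned range satisfies the equation.

No integer solutions with |y| ≤ 45.


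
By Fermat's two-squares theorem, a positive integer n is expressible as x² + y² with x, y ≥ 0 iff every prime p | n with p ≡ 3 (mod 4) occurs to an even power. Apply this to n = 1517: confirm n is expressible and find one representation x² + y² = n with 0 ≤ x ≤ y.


Step 1: Factor n = 1517 = 37 · 41.
Step 2: Check the mod-4 condition on each prime factor: 37 ≡ 1 (mod 4), exponent 1; 41 ≡ 1 (mod 4), exponent 1.
All primes ≡ 3 (mod 4) appear to even exponent (or don't appear), so by the two-squares theorem n IS expressible as a sum of two squares.
Step 3: Build a representation. Here n = 37 · 41 is a product of primes ≡ 1 (mod 4). Each prime p ≡ 1 (mod 4) is itself a sum of two squares; find a² by testing p − a² for a perfect square:
  37: 37 − 1² = 36 = 6² ⇒ 37 = 1² + 6².
  41: 41 − 1² = 40, 41 − 2² = 37, 41 − 3² = 32, 41 − 4² = 25 = 5² ⇒ 41 = 4² + 5².
  Combine using the Brahmagupta–Fibonacci identity (a² + b²)(c² + d²) = (ac − bd)² + (ad + bc)² = (ac + bd)² + (ad − bc)²:
  37 · 41 = 1517: from (1² + 6²)(4² + 5²), take (1·4 − 6·5, 1·5 + 6·4) = (4 − 30, 5 + 24) = (-26, 29); dropping signs (only squares matter) gives (26, 29); check 26² + 29² = 676 + 841 = 1517 ✓.
Step 4: Order so x ≤ y and verify: 26² + 29² = 676 + 841 = 1517 = n. ✓

n = 1517 = 26² + 29² (one valid representation with x ≤ y).


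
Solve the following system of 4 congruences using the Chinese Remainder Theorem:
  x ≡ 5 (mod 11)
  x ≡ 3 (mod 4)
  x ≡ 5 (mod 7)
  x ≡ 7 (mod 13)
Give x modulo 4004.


Product of moduli M = 11 · 4 · 7 · 13 = 4004.
Merge one congruence at a time:
  Start: x ≡ 5 (mod 11).
  Combine with x ≡ 3 (mod 4); new modulus lcm = 44.
    Write x = 5 + 11·t and substitute into x ≡ 3 (mod 4): 11·t ≡ 3 − 5 = -2 (mod 4).
    Reduce coefficients mod 4: 3·t ≡ 2 (mod 4).
    The inverse of 3 mod 4 is 3 (since 3·3 = 9 = 2·4 + 1), so t ≡ 3·2 = 6 ≡ 2 (mod 4).
    Then x = 5 + 11·2 = 27, valid modulo lcm(11, 4) = 44: x ≡ 27 (mod 44).
  Combine with x ≡ 5 (mod 7); new modulus lcm = 308.
    Write x = 27 + 44·t and substitute into x ≡ 5 (mod 7): 44·t ≡ 5 − 27 = -22 (mod 7).
    Reduce coefficients mod 7: 2·t ≡ 6 (mod 7).
    The inverse of 2 mod 7 is 4 (since 2·4 = 8 = 1·7 + 1), so t ≡ 4·6 = 24 ≡ 3 (mod 7).
    Then x = 27 + 44·3 = 159, valid modulo lcm(44, 7) = 308: x ≡ 159 (mod 308).
  Combine with x ≡ 7 (mod 13); new modulus lcm = 4004.
    Write x = 159 + 308·t and substitute into x ≡ 7 (mod 13): 308·t ≡ 7 − 159 = -152 (mod 13).
    Reduce coefficients mod 13: 9·t ≡ 4 (mod 13).
    The inverse of 9 mod 13 is 3 (since 9·3 = 27 = 2·13 + 1), so t ≡ 3·4 = 12 ≡ 12 (mod 13).
    Then x = 159 + 308·12 = 3855, valid modulo lcm(308, 13) = 4004: x ≡ 3855 (mod 4004).
Verify against each original: 3855 mod 11 = 5, 3855 mod 4 = 3, 3855 mod 7 = 5, 3855 mod 13 = 7.

x ≡ 3855 (mod 4004).


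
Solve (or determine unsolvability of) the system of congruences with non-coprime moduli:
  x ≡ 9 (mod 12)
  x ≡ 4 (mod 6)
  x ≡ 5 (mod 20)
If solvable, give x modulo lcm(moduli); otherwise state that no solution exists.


Moduli 12, 6, 20 are not pairwise coprime, so CRT works modulo lcm(m_i) when all pairwise compatibility conditions hold.
Pairwise compatibility: gcd(m_i, m_j) must divide a_i - a_j for every pair.
Merge one congruence at a time:
  Start: x ≡ 9 (mod 12).
  Combine with x ≡ 4 (mod 6): gcd(12, 6) = 6, and 4 - 9 = -5 is NOT divisible by 6.
    ⇒ system is inconsistent (no integer solution).

No solution (the system is inconsistent).


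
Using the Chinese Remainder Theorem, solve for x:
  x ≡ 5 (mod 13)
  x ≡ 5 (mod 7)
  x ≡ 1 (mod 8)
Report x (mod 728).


Moduli 13, 7, 8 are pairwise coprime; by CRT there is a unique solution modulo M = 13 · 7 · 8 = 728.
Solve pairwise, accumulating the modulus:
  Start with x ≡ 5 (mod 13).
  Combine with x ≡ 5 (mod 7): since gcd(13, 7) = 1, we get a unique residue mod 91.
    Write x = 5 + 13·t and substitute into x ≡ 5 (mod 7): 13·t ≡ 5 − 5 = 0 (mod 7).
    Reduce coefficients mod 7: 6·t ≡ 0 (mod 7).
    The inverse of 6 mod 7 is 6 (since 6·6 = 36 = 5·7 + 1), so t ≡ 6·0 = 0 ≡ 0 (mod 7).
    Then x = 5 + 13·0 = 5, valid modulo lcm(13, 7) = 91: x ≡ 5 (mod 91).
  Combine with x ≡ 1 (mod 8): since gcd(91, 8) = 1, we get a unique residue mod 728.
    Write x = 5 + 91·t and substitute into x ≡ 1 (mod 8): 91·t ≡ 1 − 5 = -4 (mod 8).
    Reduce coefficients mod 8: 3·t ≡ 4 (mod 8).
    The inverse of 3 mod 8 is 3 (since 3·3 = 9 = 1·8 + 1), so t ≡ 3·4 = 12 ≡ 4 (mod 8).
    Then x = 5 + 91·4 = 369, valid modulo lcm(91, 8) = 728: x ≡ 369 (mod 728).
Verify: 369 mod 13 = 5 ✓, 369 mod 7 = 5 ✓, 369 mod 8 = 1 ✓.

x ≡ 369 (mod 728).


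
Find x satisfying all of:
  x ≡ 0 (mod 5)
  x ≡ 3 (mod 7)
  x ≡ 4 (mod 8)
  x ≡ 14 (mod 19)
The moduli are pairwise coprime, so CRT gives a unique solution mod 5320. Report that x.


Product of moduli M = 5 · 7 · 8 · 19 = 5320.
Merge one congruence at a time:
  Start: x ≡ 0 (mod 5).
  Combine with x ≡ 3 (mod 7); new modulus lcm = 35.
    Write x = 0 + 5·t and substitute into x ≡ 3 (mod 7): 5·t ≡ 3 − 0 = 3 (mod 7).
    The inverse of 5 mod 7 is 3 (since 5·3 = 15 = 2·7 + 1), so t ≡ 3·3 = 9 ≡ 2 (mod 7).
    Then x = 0 + 5·2 = 10, valid modulo lcm(5, 7) = 35: x ≡ 10 (mod 35).
  Combine with x ≡ 4 (mod 8); new modulus lcm = 280.
    Write x = 10 + 35·t and substitute into x ≡ 4 (mod 8): 35·t ≡ 4 − 10 = -6 (mod 8).
    Reduce coefficients mod 8: 3·t ≡ 2 (mod 8).
    The inverse of 3 mod 8 is 3 (since 3·3 = 9 = 1·8 + 1), so t ≡ 3·2 = 6 ≡ 6 (mod 8).
    Then x = 10 + 35·6 = 220, valid modulo lcm(35, 8) = 280: x ≡ 220 (mod 280).
  Combine with x ≡ 14 (mod 19); new modulus lcm = 5320.
    Write x = 220 + 280·t and substitute into x ≡ 14 (mod 19): 280·t ≡ 14 − 220 = -206 (mod 19).
    Reduce coefficients mod 19: 14·t ≡ 3 (mod 19).
    The inverse of 14 mod 19 is 15 (since 14·15 = 210 = 11·19 + 1), so t ≡ 15·3 = 45 ≡ 7 (mod 19).
    Then x = 220 + 280·7 = 2180, valid modulo lcm(280, 19) = 5320: x ≡ 2180 (mod 5320).
Verify against each original: 2180 mod 5 = 0, 2180 mod 7 = 3, 2180 mod 8 = 4, 2180 mod 19 = 14.

x ≡ 2180 (mod 5320).


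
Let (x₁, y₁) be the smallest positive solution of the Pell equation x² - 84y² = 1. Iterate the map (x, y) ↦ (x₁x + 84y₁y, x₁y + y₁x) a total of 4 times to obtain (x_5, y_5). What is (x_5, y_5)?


Step 1: Find the fundamental solution (x₁, y₁) of x² - 84y² = 1.
  Expand √84 as a continued fraction. a₀ = ⌊√84⌋ = 9; iterate m_{k+1} = d_k·a_k − m_k, d_{k+1} = (84 − m_{k+1}²)/d_k, a_{k+1} = ⌊(a₀ + m_{k+1})/d_{k+1}⌋ (starting m₀ = 0, d₀ = 1), with convergents p_k = a_k·p_{k-1} + p_{k-2}, q_k = a_k·q_{k-1} + q_{k-2} (p₋₁ = 1, q₋₁ = 0):
  k = 0: a₀ = 9; p₀/q₀ = 9/1; p₀² − 84·q₀² = 81 − 84 = -3.
  k = 1: m = 9, d = 3, a = ⌊(9 + 9)/3⌋ = 6; p/q = (6·9 + 1)/(6·1 + 0) = 55/6; p² − 84·q² = 3025 − 3024 = 1.
  The first convergent with p² − 84·q² = 1 gives the fundamental solution (x₁, y₁) = (55, 6).
Step 2: Apply the recurrence (x_{n+1}, y_{n+1}) = (x₁x_n + 84y₁y_n, x₁y_n + y₁x_n) repeatedly.
  From (x_1, y_1) = (55, 6): x_2 = 55·55 + 84·6·6 = 6049; y_2 = 55·6 + 6·55 = 660.
  From (x_2, y_2) = (6049, 660): x_3 = 55·6049 + 84·6·660 = 665335; y_3 = 55·660 + 6·6049 = 72594.
  From (x_3, y_3) = (665335, 72594): x_4 = 55·665335 + 84·6·72594 = 73180801; y_4 = 55·72594 + 6·665335 = 7984680.
  From (x_4, y_4) = (73180801, 7984680): x_5 = 55·73180801 + 84·6·7984680 = 8049222775; y_5 = 55·7984680 + 6·73180801 = 878242206.
Step 3: Verify x_5² - 84·y_5² = 64789987281578700625 - 64789987281578700624 = 1 (should be 1). ✓

(x_1, y_1) = (55, 6); (x_5, y_5) = (8049222775, 878242206).


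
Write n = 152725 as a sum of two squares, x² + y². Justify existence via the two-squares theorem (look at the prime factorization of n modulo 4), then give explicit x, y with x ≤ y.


Step 1: Factor n = 152725 = 5^2 · 41 · 149.
Step 2: Check the mod-4 condition on each prime factor: 5 ≡ 1 (mod 4), exponent 2; 41 ≡ 1 (mod 4), exponent 1; 149 ≡ 1 (mod 4), exponent 1.
All primes ≡ 3 (mod 4) appear to even exponent (or don't appear), so by the two-squares theorem n IS expressible as a sum of two squares.
Step 3: Build a representation. Group n = k² · m with k = 5 and m = 41 · 149 = 6109 (a product of primes ≡ 1 (mod 4)); a representation of m scales to one of n via (k·x)² + (k·y)² = k²(x² + y²). Each prime p ≡ 1 (mod 4) is itself a sum of two squares; find a² by testing p − a² for a perfect square:
  41: 41 − 1² = 40, 41 − 2² = 37, 41 − 3² = 32, 41 − 4² = 25 = 5² ⇒ 41 = 4² + 5².
  149: 149 − 1² = 148, 149 − 2² = 145, 149 − 3² = 140, 149 − 4² = 133, 149 − 5² = 124, 149 − 6² = 113, 149 − 7² = 100 = 10² ⇒ 149 = 7² + 10².
  Combine using the Brahmagupta–Fibonacci identity (a² + b²)(c² + d²) = (ac − bd)² + (ad + bc)² = (ac + bd)² + (ad − bc)²:
  41 · 149 = 6109: from (4² + 5²)(7² + 10²), take (4·7 − 5·10, 4·10 + 5·7) = (28 − 50, 40 + 35) = (-22, 75); dropping signs (only squares matter) gives (22, 75); check 22² + 75² = 484 + 5625 = 6109 ✓.
  Scale by k = 5: (5·22, 5·75) = (110, 375).
Step 4: Order so x ≤ y and verify: 110² + 375² = 12100 + 140625 = 152725 = n. ✓

n = 152725 = 110² + 375² (one valid representation with x ≤ y).


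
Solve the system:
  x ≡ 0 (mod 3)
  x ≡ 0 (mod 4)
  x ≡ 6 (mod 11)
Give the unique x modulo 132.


Moduli 3, 4, 11 are pairwise coprime; by CRT there is a unique solution modulo M = 3 · 4 · 11 = 132.
Solve pairwise, accumulating the modulus:
  Start with x ≡ 0 (mod 3).
  Combine with x ≡ 0 (mod 4): since gcd(3, 4) = 1, we get a unique residue mod 12.
    Write x = 0 + 3·t and substitute into x ≡ 0 (mod 4): 3·t ≡ 0 − 0 = 0 (mod 4).
    The inverse of 3 mod 4 is 3 (since 3·3 = 9 = 2·4 + 1), so t ≡ 3·0 = 0 ≡ 0 (mod 4).
    Then x = 0 + 3·0 = 0, valid modulo lcm(3, 4) = 12: x ≡ 0 (mod 12).
  Combine with x ≡ 6 (mod 11): since gcd(12, 11) = 1, we get a unique residue mod 132.
    Write x = 0 + 12·t and substitute into x ≡ 6 (mod 11): 12·t ≡ 6 − 0 = 6 (mod 11).
    Reduce coefficients mod 11: 1·t ≡ 6 (mod 11).
    So t ≡ 6 (mod 11).
    Then x = 0 + 12·6 = 72, valid modulo lcm(12, 11) = 132: x ≡ 72 (mod 132).
Verify: 72 mod 3 = 0 ✓, 72 mod 4 = 0 ✓, 72 mod 11 = 6 ✓.

x ≡ 72 (mod 132).


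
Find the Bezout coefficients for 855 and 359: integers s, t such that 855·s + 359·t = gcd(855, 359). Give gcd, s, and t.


Euclidean algorithm on (855, 359) — divide until remainder is 0:
  855 = 2 · 359 + 137
  359 = 2 · 137 + 85
  137 = 1 · 85 + 52
  85 = 1 · 52 + 33
  52 = 1 · 33 + 19
  33 = 1 · 19 + 14
  19 = 1 · 14 + 5
  14 = 2 · 5 + 4
  5 = 1 · 4 + 1
  4 = 4 · 1 + 0
gcd(855, 359) = 1.
Track Bezout coefficients alongside the remainders: start with r₀ = 855 = a·1 + b·0 (s = 1, t = 0) and r₁ = 359 = a·0 + b·1 (s = 0, t = 1); each new remainder r_{k+1} = r_{k-1} − q_k·r_k inherits s_{k+1} = s_{k-1} − q_k·s_k, t_{k+1} = t_{k-1} − q_k·t_k, so r_k = a·s_k + b·t_k at every step:
  q = 2: r = 137, s = 1 − 2·0 = 1, t = 0 − 2·1 = -2  (check: 855·1 + 359·(-2) = 137)
  q = 2: r = 85, s = 0 − 2·1 = -2, t = 1 − 2·(-2) = 5  (check: 855·(-2) + 359·5 = 85)
  q = 1: r = 52, s = 1 − 1·(-2) = 3, t = -2 − 1·5 = -7  (check: 855·3 + 359·(-7) = 52)
  q = 1: r = 33, s = -2 − 1·3 = -5, t = 5 − 1·(-7) = 12  (check: 855·(-5) + 359·12 = 33)
  q = 1: r = 19, s = 3 − 1·(-5) = 8, t = -7 − 1·12 = -19  (check: 855·8 + 359·(-19) = 19)
  q = 1: r = 14, s = -5 − 1·8 = -13, t = 12 − 1·(-19) = 31  (check: 855·(-13) + 359·31 = 14)
  q = 1: r = 5, s = 8 − 1·(-13) = 21, t = -19 − 1·31 = -50  (check: 855·21 + 359·(-50) = 5)
  q = 2: r = 4, s = -13 − 2·21 = -55, t = 31 − 2·(-50) = 131  (check: 855·(-55) + 359·131 = 4)
  q = 1: r = 1, s = 21 − 1·(-55) = 76, t = -50 − 1·131 = -181  (check: 855·76 + 359·(-181) = 1)
The row with r = 1 (the gcd) gives the Bezout coefficients s = 76, t = -181.
Result: 855 · (76) + 359 · (-181) = 1.

gcd(855, 359) = 1; s = 76, t = -181 (check: 855·76 + 359·(-181) = 1).


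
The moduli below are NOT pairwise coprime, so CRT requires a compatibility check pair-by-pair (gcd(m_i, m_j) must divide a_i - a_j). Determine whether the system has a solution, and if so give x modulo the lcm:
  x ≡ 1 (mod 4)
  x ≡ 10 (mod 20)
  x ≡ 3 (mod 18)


Moduli 4, 20, 18 are not pairwise coprime, so CRT works modulo lcm(m_i) when all pairwise compatibility conditions hold.
Pairwise compatibility: gcd(m_i, m_j) must divide a_i - a_j for every pair.
Merge one congruence at a time:
  Start: x ≡ 1 (mod 4).
  Combine with x ≡ 10 (mod 20): gcd(4, 20) = 4, and 10 - 1 = 9 is NOT divisible by 4.
    ⇒ system is inconsistent (no integer solution).

No solution (the system is inconsistent).


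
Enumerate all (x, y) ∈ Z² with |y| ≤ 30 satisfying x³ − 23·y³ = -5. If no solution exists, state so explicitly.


The equation is x³ - 23y³ = -5. For fixed y, x³ = 23·y³ − 5, so a solution requires the RHS to be a perfect cube.
Strategy: iterate y from -30 to 30, compute RHS = 23·y³ − 5, and check whether it is a (positive or negative) perfect cube.
Check small values of y:
  y = 0: RHS = -5 is not a perfect cube.
  y = 1: RHS = 18 is not a perfect cube.
  y = -1: RHS = -28 is not a perfect cube.
  y = 2: RHS = 179 is not a perfect cube.
  y = -2: RHS = -189 is not a perfect cube.
  y = 3: RHS = 616 is not a perfect cube.
  y = -3: RHS = -626 is not a perfect cube.
Continuing the search up to |y| = 30 finds no solutions either.
No (x, y) in the scanned range satisfies the equation.

No integer solutions with |y| ≤ 30.


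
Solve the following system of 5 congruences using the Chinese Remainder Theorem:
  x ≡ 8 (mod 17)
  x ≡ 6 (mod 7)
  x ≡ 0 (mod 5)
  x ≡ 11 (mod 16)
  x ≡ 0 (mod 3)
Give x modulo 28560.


Product of moduli M = 17 · 7 · 5 · 16 · 3 = 28560.
Merge one congruence at a time:
  Start: x ≡ 8 (mod 17).
  Combine with x ≡ 6 (mod 7); new modulus lcm = 119.
    Write x = 8 + 17·t and substitute into x ≡ 6 (mod 7): 17·t ≡ 6 − 8 = -2 (mod 7).
    Reduce coefficients mod 7: 3·t ≡ 5 (mod 7).
    The inverse of 3 mod 7 is 5 (since 3·5 = 15 = 2·7 + 1), so t ≡ 5·5 = 25 ≡ 4 (mod 7).
    Then x = 8 + 17·4 = 76, valid modulo lcm(17, 7) = 119: x ≡ 76 (mod 119).
  Combine with x ≡ 0 (mod 5); new modulus lcm = 595.
    Write x = 76 + 119·t and substitute into x ≡ 0 (mod 5): 119·t ≡ 0 − 76 = -76 (mod 5).
    Reduce coefficients mod 5: 4·t ≡ 4 (mod 5).
    The inverse of 4 mod 5 is 4 (since 4·4 = 16 = 3·5 + 1), so t ≡ 4·4 = 16 ≡ 1 (mod 5).
    Then x = 76 + 119·1 = 195, valid modulo lcm(119, 5) = 595: x ≡ 195 (mod 595).
  Combine with x ≡ 11 (mod 16); new modulus lcm = 9520.
    Write x = 195 + 595·t and substitute into x ≡ 11 (mod 16): 595·t ≡ 11 − 195 = -184 (mod 16).
    Reduce coefficients mod 16: 3·t ≡ 8 (mod 16).
    The inverse of 3 mod 16 is 11 (since 3·11 = 33 = 2·16 + 1), so t ≡ 11·8 = 88 ≡ 8 (mod 16).
    Then x = 195 + 595·8 = 4955, valid modulo lcm(595, 16) = 9520: x ≡ 4955 (mod 9520).
  Combine with x ≡ 0 (mod 3); new modulus lcm = 28560.
    Write x = 4955 + 9520·t and substitute into x ≡ 0 (mod 3): 9520·t ≡ 0 − 4955 = -4955 (mod 3).
    Reduce coefficients mod 3: 1·t ≡ 1 (mod 3).
    So t ≡ 1 (mod 3).
    Then x = 4955 + 9520·1 = 14475, valid modulo lcm(9520, 3) = 28560: x ≡ 14475 (mod 28560).
Verify against each original: 14475 mod 17 = 8, 14475 mod 7 = 6, 14475 mod 5 = 0, 14475 mod 16 = 11, 14475 mod 3 = 0.

x ≡ 14475 (mod 28560).


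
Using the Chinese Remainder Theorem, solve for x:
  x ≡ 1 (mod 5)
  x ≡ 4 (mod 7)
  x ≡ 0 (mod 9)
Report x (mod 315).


Moduli 5, 7, 9 are pairwise coprime; by CRT there is a unique solution modulo M = 5 · 7 · 9 = 315.
Solve pairwise, accumulating the modulus:
  Start with x ≡ 1 (mod 5).
  Combine with x ≡ 4 (mod 7): since gcd(5, 7) = 1, we get a unique residue mod 35.
    Write x = 1 + 5·t and substitute into x ≡ 4 (mod 7): 5·t ≡ 4 − 1 = 3 (mod 7).
    The inverse of 5 mod 7 is 3 (since 5·3 = 15 = 2·7 + 1), so t ≡ 3·3 = 9 ≡ 2 (mod 7).
    Then x = 1 + 5·2 = 11, valid modulo lcm(5, 7) = 35: x ≡ 11 (mod 35).
  Combine with x ≡ 0 (mod 9): since gcd(35, 9) = 1, we get a unique residue mod 315.
    Write x = 11 + 35·t and substitute into x ≡ 0 (mod 9): 35·t ≡ 0 − 11 = -11 (mod 9).
    Reduce coefficients mod 9: 8·t ≡ 7 (mod 9).
    The inverse of 8 mod 9 is 8 (since 8·8 = 64 = 7·9 + 1), so t ≡ 8·7 = 56 ≡ 2 (mod 9).
    Then x = 11 + 35·2 = 81, valid modulo lcm(35, 9) = 315: x ≡ 81 (mod 315).
Verify: 81 mod 5 = 1 ✓, 81 mod 7 = 4 ✓, 81 mod 9 = 0 ✓.

x ≡ 81 (mod 315).


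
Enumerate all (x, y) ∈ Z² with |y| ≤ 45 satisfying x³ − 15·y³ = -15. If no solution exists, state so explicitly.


The equation is x³ - 15y³ = -15. For fixed y, x³ = 15·y³ − 15, so a solution requires the RHS to be a perfect cube.
Strategy: iterate y from -45 to 45, compute RHS = 15·y³ − 15, and check whether it is a (positive or negative) perfect cube.
Check small values of y:
  y = 0: RHS = -15 is not a perfect cube.
  y = 1: RHS = 0 = (0)³ ⇒ x = 0 works.
  y = -1: RHS = -30 is not a perfect cube.
  y = 2: RHS = 105 is not a perfect cube.
  y = -2: RHS = -135 is not a perfect cube.
  y = 3: RHS = 390 is not a perfect cube.
  y = -3: RHS = -420 is not a perfect cube.
Continuing the search up to |y| = 45 finds no further solutions beyond those listed.
Collected solutions: (0, 1).

Solutions (with |y| ≤ 45): (0, 1).


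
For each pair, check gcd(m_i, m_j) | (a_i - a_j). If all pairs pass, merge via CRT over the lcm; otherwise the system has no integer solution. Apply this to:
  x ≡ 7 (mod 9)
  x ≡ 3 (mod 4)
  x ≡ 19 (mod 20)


Moduli 9, 4, 20 are not pairwise coprime, so CRT works modulo lcm(m_i) when all pairwise compatibility conditions hold.
Pairwise compatibility: gcd(m_i, m_j) must divide a_i - a_j for every pair.
Merge one congruence at a time:
  Start: x ≡ 7 (mod 9).
  Combine with x ≡ 3 (mod 4): gcd(9, 4) = 1; 3 - 7 = -4, which IS divisible by 1, so compatible.
    Write x = 7 + 9·t and substitute into x ≡ 3 (mod 4): 9·t ≡ 3 − 7 = -4 (mod 4).
    Reduce coefficients mod 4: 1·t ≡ 0 (mod 4).
    So t ≡ 0 (mod 4).
    Then x = 7 + 9·0 = 7, valid modulo lcm(9, 4) = 36: x ≡ 7 (mod 36).
  Combine with x ≡ 19 (mod 20): gcd(36, 20) = 4; 19 - 7 = 12, which IS divisible by 4, so compatible.
    Write x = 7 + 36·t and substitute into x ≡ 19 (mod 20): 36·t ≡ 19 − 7 = 12 (mod 20).
    Divide the congruence (and modulus) by g = 4: 9·t ≡ 3 (mod 5).
    Reduce coefficients mod 5: 4·t ≡ 3 (mod 5).
    The inverse of 4 mod 5 is 4 (since 4·4 = 16 = 3·5 + 1), so t ≡ 4·3 = 12 ≡ 2 (mod 5).
    Then x = 7 + 36·2 = 79, valid modulo lcm(36, 20) = 180: x ≡ 79 (mod 180).
Verify: 79 mod 9 = 7, 79 mod 4 = 3, 79 mod 20 = 19.

x ≡ 79 (mod 180).


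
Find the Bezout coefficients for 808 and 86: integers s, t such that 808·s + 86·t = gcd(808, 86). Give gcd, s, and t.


Euclidean algorithm on (808, 86) — divide until remainder is 0:
  808 = 9 · 86 + 34
  86 = 2 · 34 + 18
  34 = 1 · 18 + 16
  18 = 1 · 16 + 2
  16 = 8 · 2 + 0
gcd(808, 86) = 2.
Track Bezout coefficients alongside the remainders: start with r₀ = 808 = a·1 + b·0 (s = 1, t = 0) and r₁ = 86 = a·0 + b·1 (s = 0, t = 1); each new remainder r_{k+1} = r_{k-1} − q_k·r_k inherits s_{k+1} = s_{k-1} − q_k·s_k, t_{k+1} = t_{k-1} − q_k·t_k, so r_k = a·s_k + b·t_k at every step:
  q = 9: r = 34, s = 1 − 9·0 = 1, t = 0 − 9·1 = -9  (check: 808·1 + 86·(-9) = 34)
  q = 2: r = 18, s = 0 − 2·1 = -2, t = 1 − 2·(-9) = 19  (check: 808·(-2) + 86·19 = 18)
  q = 1: r = 16, s = 1 − 1·(-2) = 3, t = -9 − 1·19 = -28  (check: 808·3 + 86·(-28) = 16)
  q = 1: r = 2, s = -2 − 1·3 = -5, t = 19 − 1·(-28) = 47  (check: 808·(-5) + 86·47 = 2)
The row with r = 2 (the gcd) gives the Bezout coefficients s = -5, t = 47.
Result: 808 · (-5) + 86 · (47) = 2.

gcd(808, 86) = 2; s = -5, t = 47 (check: 808·(-5) + 86·47 = 2).


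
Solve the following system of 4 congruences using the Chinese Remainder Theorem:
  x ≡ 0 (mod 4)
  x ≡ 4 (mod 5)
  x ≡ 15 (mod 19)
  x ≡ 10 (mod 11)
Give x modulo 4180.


Product of moduli M = 4 · 5 · 19 · 11 = 4180.
Merge one congruence at a time:
  Start: x ≡ 0 (mod 4).
  Combine with x ≡ 4 (mod 5); new modulus lcm = 20.
    Write x = 0 + 4·t and substitute into x ≡ 4 (mod 5): 4·t ≡ 4 − 0 = 4 (mod 5).
    The inverse of 4 mod 5 is 4 (since 4·4 = 16 = 3·5 + 1), so t ≡ 4·4 = 16 ≡ 1 (mod 5).
    Then x = 0 + 4·1 = 4, valid modulo lcm(4, 5) = 20: x ≡ 4 (mod 20).
  Combine with x ≡ 15 (mod 19); new modulus lcm = 380.
    Write x = 4 + 20·t and substitute into x ≡ 15 (mod 19): 20·t ≡ 15 − 4 = 11 (mod 19).
    Reduce coefficients mod 19: 1·t ≡ 11 (mod 19).
    So t ≡ 11 (mod 19).
    Then x = 4 + 20·11 = 224, valid modulo lcm(20, 19) = 380: x ≡ 224 (mod 380).
  Combine with x ≡ 10 (mod 11); new modulus lcm = 4180.
    Write x = 224 + 380·t and substitute into x ≡ 10 (mod 11): 380·t ≡ 10 − 224 = -214 (mod 11).
    Reduce coefficients mod 11: 6·t ≡ 6 (mod 11).
    The inverse of 6 mod 11 is 2 (since 6·2 = 12 = 1·11 + 1), so t ≡ 2·6 = 12 ≡ 1 (mod 11).
    Then x = 224 + 380·1 = 604, valid modulo lcm(380, 11) = 4180: x ≡ 604 (mod 4180).
Verify against each original: 604 mod 4 = 0, 604 mod 5 = 4, 604 mod 19 = 15, 604 mod 11 = 10.

x ≡ 604 (mod 4180).


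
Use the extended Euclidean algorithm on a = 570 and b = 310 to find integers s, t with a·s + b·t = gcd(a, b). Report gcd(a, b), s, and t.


Euclidean algorithm on (570, 310) — divide until remainder is 0:
  570 = 1 · 310 + 260
  310 = 1 · 260 + 50
  260 = 5 · 50 + 10
  50 = 5 · 10 + 0
gcd(570, 310) = 10.
Track Bezout coefficients alongside the remainders: start with r₀ = 570 = a·1 + b·0 (s = 1, t = 0) and r₁ = 310 = a·0 + b·1 (s = 0, t = 1); each new remainder r_{k+1} = r_{k-1} − q_k·r_k inherits s_{k+1} = s_{k-1} − q_k·s_k, t_{k+1} = t_{k-1} − q_k·t_k, so r_k = a·s_k + b·t_k at every step:
  q = 1: r = 260, s = 1 − 1·0 = 1, t = 0 − 1·1 = -1  (check: 570·1 + 310·(-1) = 260)
  q = 1: r = 50, s = 0 − 1·1 = -1, t = 1 − 1·(-1) = 2  (check: 570·(-1) + 310·2 = 50)
  q = 5: r = 10, s = 1 − 5·(-1) = 6, t = -1 − 5·2 = -11  (check: 570·6 + 310·(-11) = 10)
The row with r = 10 (the gcd) gives the Bezout coefficients s = 6, t = -11.
Result: 570 · (6) + 310 · (-11) = 10.

gcd(570, 310) = 10; s = 6, t = -11 (check: 570·6 + 310·(-11) = 10).


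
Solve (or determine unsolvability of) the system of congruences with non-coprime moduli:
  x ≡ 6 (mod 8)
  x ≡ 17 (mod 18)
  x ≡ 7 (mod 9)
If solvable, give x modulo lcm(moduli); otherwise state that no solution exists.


Moduli 8, 18, 9 are not pairwise coprime, so CRT works modulo lcm(m_i) when all pairwise compatibility conditions hold.
Pairwise compatibility: gcd(m_i, m_j) must divide a_i - a_j for every pair.
Merge one congruence at a time:
  Start: x ≡ 6 (mod 8).
  Combine with x ≡ 17 (mod 18): gcd(8, 18) = 2, and 17 - 6 = 11 is NOT divisible by 2.
    ⇒ system is inconsistent (no integer solution).

No solution (the system is inconsistent).


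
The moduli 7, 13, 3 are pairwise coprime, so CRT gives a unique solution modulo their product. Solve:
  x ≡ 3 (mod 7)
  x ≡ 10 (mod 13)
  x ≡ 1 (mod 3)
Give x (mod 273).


Moduli 7, 13, 3 are pairwise coprime; by CRT there is a unique solution modulo M = 7 · 13 · 3 = 273.
Solve pairwise, accumulating the modulus:
  Start with x ≡ 3 (mod 7).
  Combine with x ≡ 10 (mod 13): since gcd(7, 13) = 1, we get a unique residue mod 91.
    Write x = 3 + 7·t and substitute into x ≡ 10 (mod 13): 7·t ≡ 10 − 3 = 7 (mod 13).
    The inverse of 7 mod 13 is 2 (since 7·2 = 14 = 1·13 + 1), so t ≡ 2·7 = 14 ≡ 1 (mod 13).
    Then x = 3 + 7·1 = 10, valid modulo lcm(7, 13) = 91: x ≡ 10 (mod 91).
  Combine with x ≡ 1 (mod 3): since gcd(91, 3) = 1, we get a unique residue mod 273.
    Write x = 10 + 91·t and substitute into x ≡ 1 (mod 3): 91·t ≡ 1 − 10 = -9 (mod 3).
    Reduce coefficients mod 3: 1·t ≡ 0 (mod 3).
    So t ≡ 0 (mod 3).
    Then x = 10 + 91·0 = 10, valid modulo lcm(91, 3) = 273: x ≡ 10 (mod 273).
Verify: 10 mod 7 = 3 ✓, 10 mod 13 = 10 ✓, 10 mod 3 = 1 ✓.

x ≡ 10 (mod 273).


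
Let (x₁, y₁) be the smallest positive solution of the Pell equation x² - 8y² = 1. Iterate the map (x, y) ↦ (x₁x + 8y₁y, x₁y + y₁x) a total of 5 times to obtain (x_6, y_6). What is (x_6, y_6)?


Step 1: Find the fundamental solution (x₁, y₁) of x² - 8y² = 1.
  Expand √8 as a continued fraction. a₀ = ⌊√8⌋ = 2; iterate m_{k+1} = d_k·a_k − m_k, d_{k+1} = (8 − m_{k+1}²)/d_k, a_{k+1} = ⌊(a₀ + m_{k+1})/d_{k+1}⌋ (starting m₀ = 0, d₀ = 1), with convergents p_k = a_k·p_{k-1} + p_{k-2}, q_k = a_k·q_{k-1} + q_{k-2} (p₋₁ = 1, q₋₁ = 0):
  k = 0: a₀ = 2; p₀/q₀ = 2/1; p₀² − 8·q₀² = 4 − 8 = -4.
  k = 1: m = 2, d = 4, a = ⌊(2 + 2)/4⌋ = 1; p/q = (1·2 + 1)/(1·1 + 0) = 3/1; p² − 8·q² = 9 − 8 = 1.
  The first convergent with p² − 8·q² = 1 gives the fundamental solution (x₁, y₁) = (3, 1).
Step 2: Apply the recurrence (x_{n+1}, y_{n+1}) = (x₁x_n + 8y₁y_n, x₁y_n + y₁x_n) repeatedly.
  From (x_1, y_1) = (3, 1): x_2 = 3·3 + 8·1·1 = 17; y_2 = 3·1 + 1·3 = 6.
  From (x_2, y_2) = (17, 6): x_3 = 3·17 + 8·1·6 = 99; y_3 = 3·6 + 1·17 = 35.
  From (x_3, y_3) = (99, 35): x_4 = 3·99 + 8·1·35 = 577; y_4 = 3·35 + 1·99 = 204.
  From (x_4, y_4) = (577, 204): x_5 = 3·577 + 8·1·204 = 3363; y_5 = 3·204 + 1·577 = 1189.
  From (x_5, y_5) = (3363, 1189): x_6 = 3·3363 + 8·1·1189 = 19601; y_6 = 3·1189 + 1·3363 = 6930.
Step 3: Verify x_6² - 8·y_6² = 384199201 - 384199200 = 1 (should be 1). ✓

(x_1, y_1) = (3, 1); (x_6, y_6) = (19601, 6930).


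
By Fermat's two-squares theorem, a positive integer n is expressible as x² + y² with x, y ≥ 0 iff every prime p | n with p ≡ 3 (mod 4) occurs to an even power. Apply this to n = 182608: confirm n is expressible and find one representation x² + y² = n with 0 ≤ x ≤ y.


Step 1: Factor n = 182608 = 2^4 · 101 · 113.
Step 2: Check the mod-4 condition on each prime factor: 2 = 2 (special); 101 ≡ 1 (mod 4), exponent 1; 113 ≡ 1 (mod 4), exponent 1.
All primes ≡ 3 (mod 4) appear to even exponent (or don't appear), so by the two-squares theorem n IS expressible as a sum of two squares.
Step 3: Build a representation. Group n = k² · m with k = 4 and m = 101 · 113 = 11413 (a product of primes ≡ 1 (mod 4)); a representation of m scales to one of n via (k·x)² + (k·y)² = k²(x² + y²). Each prime p ≡ 1 (mod 4) is itself a sum of two squares; find a² by testing p − a² for a perfect square:
  101: 101 − 1² = 100 = 10² ⇒ 101 = 1² + 10².
  113: 113 − 1² = 112, 113 − 2² = 109, 113 − 3² = 104, 113 − 4² = 97, 113 − 5² = 88, 113 − 6² = 77, 113 − 7² = 64 = 8² ⇒ 113 = 7² + 8².
  Combine using the Brahmagupta–Fibonacci identity (a² + b²)(c² + d²) = (ac − bd)² + (ad + bc)² = (ac + bd)² + (ad − bc)²:
  101 · 113 = 11413: from (1² + 10²)(7² + 8²), take (1·7 − 10·8, 1·8 + 10·7) = (7 − 80, 8 + 70) = (-73, 78); dropping signs (only squares matter) gives (73, 78); check 73² + 78² = 5329 + 6084 = 11413 ✓.
  Scale by k = 4: (4·73, 4·78) = (292, 312).
Step 4: Order so x ≤ y and verify: 292² + 312² = 85264 + 97344 = 182608 = n. ✓

n = 182608 = 292² + 312² (one valid representation with x ≤ y).


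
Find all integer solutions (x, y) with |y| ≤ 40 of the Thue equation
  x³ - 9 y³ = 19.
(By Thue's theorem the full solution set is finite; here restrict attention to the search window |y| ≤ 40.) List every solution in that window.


The equation is x³ - 9y³ = 19. For fixed y, x³ = 9·y³ + 19, so a solution requires the RHS to be a perfect cube.
Strategy: iterate y from -40 to 40, compute RHS = 9·y³ + 19, and check whether it is a (positive or negative) perfect cube.
Check small values of y:
  y = 0: RHS = 19 is not a perfect cube.
  y = 1: RHS = 28 is not a perfect cube.
  y = -1: RHS = 10 is not a perfect cube.
  y = 2: RHS = 91 is not a perfect cube.
  y = -2: RHS = -53 is not a perfect cube.
  y = 3: RHS = 262 is not a perfect cube.
  y = -3: RHS = -224 is not a perfect cube.
Continuing the search up to |y| = 40 finds no solutions either.
No (x, y) in the scanned range satisfies the equation.

No integer solutions with |y| ≤ 40.


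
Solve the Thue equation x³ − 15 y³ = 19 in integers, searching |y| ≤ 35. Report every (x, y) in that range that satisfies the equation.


The equation is x³ - 15y³ = 19. For fixed y, x³ = 15·y³ + 19, so a solution requires the RHS to be a perfect cube.
Strategy: iterate y from -35 to 35, compute RHS = 15·y³ + 19, and check whether it is a (positive or negative) perfect cube.
Check small values of y:
  y = 0: RHS = 19 is not a perfect cube.
  y = 1: RHS = 34 is not a perfect cube.
  y = -1: RHS = 4 is not a perfect cube.
  y = 2: RHS = 139 is not a perfect cube.
  y = -2: RHS = -101 is not a perfect cube.
  y = 3: RHS = 424 is not a perfect cube.
  y = -3: RHS = -386 is not a perfect cube.
Continuing the search up to |y| = 35 finds no solutions either.
No (x, y) in the scanned range satisfies the equation.

No integer solutions with |y| ≤ 35.


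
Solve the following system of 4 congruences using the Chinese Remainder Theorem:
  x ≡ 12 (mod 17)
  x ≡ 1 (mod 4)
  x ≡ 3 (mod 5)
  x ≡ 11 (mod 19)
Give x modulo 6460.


Product of moduli M = 17 · 4 · 5 · 19 = 6460.
Merge one congruence at a time:
  Start: x ≡ 12 (mod 17).
  Combine with x ≡ 1 (mod 4); new modulus lcm = 68.
    Write x = 12 + 17·t and substitute into x ≡ 1 (mod 4): 17·t ≡ 1 − 12 = -11 (mod 4).
    Reduce coefficients mod 4: 1·t ≡ 1 (mod 4).
    So t ≡ 1 (mod 4).
    Then x = 12 + 17·1 = 29, valid modulo lcm(17, 4) = 68: x ≡ 29 (mod 68).
  Combine with x ≡ 3 (mod 5); new modulus lcm = 340.
    Write x = 29 + 68·t and substitute into x ≡ 3 (mod 5): 68·t ≡ 3 − 29 = -26 (mod 5).
    Reduce coefficients mod 5: 3·t ≡ 4 (mod 5).
    The inverse of 3 mod 5 is 2 (since 3·2 = 6 = 1·5 + 1), so t ≡ 2·4 = 8 ≡ 3 (mod 5).
    Then x = 29 + 68·3 = 233, valid modulo lcm(68, 5) = 340: x ≡ 233 (mod 340).
  Combine with x ≡ 11 (mod 19); new modulus lcm = 6460.
    Write x = 233 + 340·t and substitute into x ≡ 11 (mod 19): 340·t ≡ 11 − 233 = -222 (mod 19).
    Reduce coefficients mod 19: 17·t ≡ 6 (mod 19).
    The inverse of 17 mod 19 is 9 (since 17·9 = 153 = 8·19 + 1), so t ≡ 9·6 = 54 ≡ 16 (mod 19).
    Then x = 233 + 340·16 = 5673, valid modulo lcm(340, 19) = 6460: x ≡ 5673 (mod 6460).
Verify against each original: 5673 mod 17 = 12, 5673 mod 4 = 1, 5673 mod 5 = 3, 5673 mod 19 = 11.

x ≡ 5673 (mod 6460).


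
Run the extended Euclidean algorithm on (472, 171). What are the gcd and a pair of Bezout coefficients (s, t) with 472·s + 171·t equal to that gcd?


Euclidean algorithm on (472, 171) — divide until remainder is 0:
  472 = 2 · 171 + 130
  171 = 1 · 130 + 41
  130 = 3 · 41 + 7
  41 = 5 · 7 + 6
  7 = 1 · 6 + 1
  6 = 6 · 1 + 0
gcd(472, 171) = 1.
Track Bezout coefficients alongside the remainders: start with r₀ = 472 = a·1 + b·0 (s = 1, t = 0) and r₁ = 171 = a·0 + b·1 (s = 0, t = 1); each new remainder r_{k+1} = r_{k-1} − q_k·r_k inherits s_{k+1} = s_{k-1} − q_k·s_k, t_{k+1} = t_{k-1} − q_k·t_k, so r_k = a·s_k + b·t_k at every step:
  q = 2: r = 130, s = 1 − 2·0 = 1, t = 0 − 2·1 = -2  (check: 472·1 + 171·(-2) = 130)
  q = 1: r = 41, s = 0 − 1·1 = -1, t = 1 − 1·(-2) = 3  (check: 472·(-1) + 171·3 = 41)
  q = 3: r = 7, s = 1 − 3·(-1) = 4, t = -2 − 3·3 = -11  (check: 472·4 + 171·(-11) = 7)
  q = 5: r = 6, s = -1 − 5·4 = -21, t = 3 − 5·(-11) = 58  (check: 472·(-21) + 171·58 = 6)
  q = 1: r = 1, s = 4 − 1·(-21) = 25, t = -11 − 1·58 = -69  (check: 472·25 + 171·(-69) = 1)
The row with r = 1 (the gcd) gives the Bezout coefficients s = 25, t = -69.
Result: 472 · (25) + 171 · (-69) = 1.

gcd(472, 171) = 1; s = 25, t = -69 (check: 472·25 + 171·(-69) = 1).


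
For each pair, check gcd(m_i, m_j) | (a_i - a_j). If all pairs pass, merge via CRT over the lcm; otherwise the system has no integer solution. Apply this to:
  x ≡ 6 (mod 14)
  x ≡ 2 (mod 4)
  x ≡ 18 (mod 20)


Moduli 14, 4, 20 are not pairwise coprime, so CRT works modulo lcm(m_i) when all pairwise compatibility conditions hold.
Pairwise compatibility: gcd(m_i, m_j) must divide a_i - a_j for every pair.
Merge one congruence at a time:
  Start: x ≡ 6 (mod 14).
  Combine with x ≡ 2 (mod 4): gcd(14, 4) = 2; 2 - 6 = -4, which IS divisible by 2, so compatible.
    Write x = 6 + 14·t and substitute into x ≡ 2 (mod 4): 14·t ≡ 2 − 6 = -4 (mod 4).
    Divide the congruence (and modulus) by g = 2: 7·t ≡ -2 (mod 2).
    Reduce coefficients mod 2: 1·t ≡ 0 (mod 2).
    So t ≡ 0 (mod 2).
    Then x = 6 + 14·0 = 6, valid modulo lcm(14, 4) = 28: x ≡ 6 (mod 28).
  Combine with x ≡ 18 (mod 20): gcd(28, 20) = 4; 18 - 6 = 12, which IS divisible by 4, so compatible.
    Write x = 6 + 28·t and substitute into x ≡ 18 (mod 20): 28·t ≡ 18 − 6 = 12 (mod 20).
    Divide the congruence (and modulus) by g = 4: 7·t ≡ 3 (mod 5).
    Reduce coefficients mod 5: 2·t ≡ 3 (mod 5).
    The inverse of 2 mod 5 is 3 (since 2·3 = 6 = 1·5 + 1), so t ≡ 3·3 = 9 ≡ 4 (mod 5).
    Then x = 6 + 28·4 = 118, valid modulo lcm(28, 20) = 140: x ≡ 118 (mod 140).
Verify: 118 mod 14 = 6, 118 mod 4 = 2, 118 mod 20 = 18.

x ≡ 118 (mod 140).


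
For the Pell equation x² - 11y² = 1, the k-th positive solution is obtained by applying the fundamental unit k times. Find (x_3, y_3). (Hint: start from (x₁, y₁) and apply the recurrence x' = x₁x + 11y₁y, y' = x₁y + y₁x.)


Step 1: Find the fundamental solution (x₁, y₁) of x² - 11y² = 1.
  Expand √11 as a continued fraction. a₀ = ⌊√11⌋ = 3; iterate m_{k+1} = d_k·a_k − m_k, d_{k+1} = (11 − m_{k+1}²)/d_k, a_{k+1} = ⌊(a₀ + m_{k+1})/d_{k+1}⌋ (starting m₀ = 0, d₀ = 1), with convergents p_k = a_k·p_{k-1} + p_{k-2}, q_k = a_k·q_{k-1} + q_{k-2} (p₋₁ = 1, q₋₁ = 0):
  k = 0: a₀ = 3; p₀/q₀ = 3/1; p₀² − 11·q₀² = 9 − 11 = -2.
  k = 1: m = 3, d = 2, a = ⌊(3 + 3)/2⌋ = 3; p/q = (3·3 + 1)/(3·1 + 0) = 10/3; p² − 11·q² = 100 − 99 = 1.
  The first convergent with p² − 11·q² = 1 gives the fundamental solution (x₁, y₁) = (10, 3).
Step 2: Apply the recurrence (x_{n+1}, y_{n+1}) = (x₁x_n + 11y₁y_n, x₁y_n + y₁x_n) repeatedly.
  From (x_1, y_1) = (10, 3): x_2 = 10·10 + 11·3·3 = 199; y_2 = 10·3 + 3·10 = 60.
  From (x_2, y_2) = (199, 60): x_3 = 10·199 + 11·3·60 = 3970; y_3 = 10·60 + 3·199 = 1197.
Step 3: Verify x_3² - 11·y_3² = 15760900 - 15760899 = 1 (should be 1). ✓

(x_1, y_1) = (10, 3); (x_3, y_3) = (3970, 1197).


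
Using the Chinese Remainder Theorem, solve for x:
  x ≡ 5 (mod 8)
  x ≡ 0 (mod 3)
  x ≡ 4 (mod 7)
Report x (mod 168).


Moduli 8, 3, 7 are pairwise coprime; by CRT there is a unique solution modulo M = 8 · 3 · 7 = 168.
Solve pairwise, accumulating the modulus:
  Start with x ≡ 5 (mod 8).
  Combine with x ≡ 0 (mod 3): since gcd(8, 3) = 1, we get a unique residue mod 24.
    Write x = 5 + 8·t and substitute into x ≡ 0 (mod 3): 8·t ≡ 0 − 5 = -5 (mod 3).
    Reduce coefficients mod 3: 2·t ≡ 1 (mod 3).
    The inverse of 2 mod 3 is 2 (since 2·2 = 4 = 1·3 + 1), so t ≡ 2·1 = 2 ≡ 2 (mod 3).
    Then x = 5 + 8·2 = 21, valid modulo lcm(8, 3) = 24: x ≡ 21 (mod 24).
  Combine with x ≡ 4 (mod 7): since gcd(24, 7) = 1, we get a unique residue mod 168.
    Write x = 21 + 24·t and substitute into x ≡ 4 (mod 7): 24·t ≡ 4 − 21 = -17 (mod 7).
    Reduce coefficients mod 7: 3·t ≡ 4 (mod 7).
    The inverse of 3 mod 7 is 5 (since 3·5 = 15 = 2·7 + 1), so t ≡ 5·4 = 20 ≡ 6 (mod 7).
    Then x = 21 + 24·6 = 165, valid modulo lcm(24, 7) = 168: x ≡ 165 (mod 168).
Verify: 165 mod 8 = 5 ✓, 165 mod 3 = 0 ✓, 165 mod 7 = 4 ✓.

x ≡ 165 (mod 168).


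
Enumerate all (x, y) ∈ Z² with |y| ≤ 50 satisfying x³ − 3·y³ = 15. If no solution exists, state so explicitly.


The equation is x³ - 3y³ = 15. For fixed y, x³ = 3·y³ + 15, so a solution requires the RHS to be a perfect cube.
Strategy: iterate y from -50 to 50, compute RHS = 3·y³ + 15, and check whether it is a (positive or negative) perfect cube.
Check small values of y:
  y = 0: RHS = 15 is not a perfect cube.
  y = 1: RHS = 18 is not a perfect cube.
  y = -1: RHS = 12 is not a perfect cube.
  y = 2: RHS = 39 is not a perfect cube.
  y = -2: RHS = -9 is not a perfect cube.
  y = 3: RHS = 96 is not a perfect cube.
  y = -3: RHS = -66 is not a perfect cube.
Continuing the search up to |y| = 50 finds no solutions either.
No (x, y) in the scanned range satisfies the equation.

No integer solutions with |y| ≤ 50.


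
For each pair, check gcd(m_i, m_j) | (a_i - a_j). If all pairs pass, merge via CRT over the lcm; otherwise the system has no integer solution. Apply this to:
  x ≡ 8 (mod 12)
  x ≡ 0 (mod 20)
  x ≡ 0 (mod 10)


Moduli 12, 20, 10 are not pairwise coprime, so CRT works modulo lcm(m_i) when all pairwise compatibility conditions hold.
Pairwise compatibility: gcd(m_i, m_j) must divide a_i - a_j for every pair.
Merge one congruence at a time:
  Start: x ≡ 8 (mod 12).
  Combine with x ≡ 0 (mod 20): gcd(12, 20) = 4; 0 - 8 = -8, which IS divisible by 4, so compatible.
    Write x = 8 + 12·t and substitute into x ≡ 0 (mod 20): 12·t ≡ 0 − 8 = -8 (mod 20).
    Divide the congruence (and modulus) by g = 4: 3·t ≡ -2 (mod 5).
    Reduce coefficients mod 5: 3·t ≡ 3 (mod 5).
    The inverse of 3 mod 5 is 2 (since 3·2 = 6 = 1·5 + 1), so t ≡ 2·3 = 6 ≡ 1 (mod 5).
    Then x = 8 + 12·1 = 20, valid modulo lcm(12, 20) = 60: x ≡ 20 (mod 60).
  Combine with x ≡ 0 (mod 10): gcd(60, 10) = 10; 0 - 20 = -20, which IS divisible by 10, so compatible.
    Write x = 20 + 60·t and substitute into x ≡ 0 (mod 10): 60·t ≡ 0 − 20 = -20 (mod 10).
    Divide the congruence (and modulus) by g = 10: 6·t ≡ -2 (mod 1).
    Modulo 1 every t works; take t = 0.
    Then x = 20 + 60·0 = 20, valid modulo lcm(60, 10) = 60: x ≡ 20 (mod 60).
Verify: 20 mod 12 = 8, 20 mod 20 = 0, 20 mod 10 = 0.

x ≡ 20 (mod 60).
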